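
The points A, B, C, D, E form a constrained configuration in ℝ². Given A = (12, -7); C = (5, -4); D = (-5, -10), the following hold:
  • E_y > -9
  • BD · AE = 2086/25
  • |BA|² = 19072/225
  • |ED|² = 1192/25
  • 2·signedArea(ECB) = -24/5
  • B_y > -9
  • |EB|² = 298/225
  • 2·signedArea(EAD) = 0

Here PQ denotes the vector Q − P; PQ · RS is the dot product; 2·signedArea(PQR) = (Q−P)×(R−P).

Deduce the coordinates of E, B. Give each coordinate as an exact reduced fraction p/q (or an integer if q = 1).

B = (44/15, -43/5)
E = (9/5, -44/5)

1. E_x = 9/5  [line 3·x + -17·y + -155 = 0 ∩ |ED|² = 1192/25]
2. E_y = -44/5  [line 3·x + -17·y + -155 = 0 ∩ |ED|² = 1192/25]
   → E = (9/5, -44/5)
3. B_x = 44/15  [BD · AE = 2086/25 ∩ 2·signedArea(ECB) = -24/5]
4. B_y = -43/5  [BD · AE = 2086/25 ∩ 2·signedArea(ECB) = -24/5]
   → B = (44/15, -43/5)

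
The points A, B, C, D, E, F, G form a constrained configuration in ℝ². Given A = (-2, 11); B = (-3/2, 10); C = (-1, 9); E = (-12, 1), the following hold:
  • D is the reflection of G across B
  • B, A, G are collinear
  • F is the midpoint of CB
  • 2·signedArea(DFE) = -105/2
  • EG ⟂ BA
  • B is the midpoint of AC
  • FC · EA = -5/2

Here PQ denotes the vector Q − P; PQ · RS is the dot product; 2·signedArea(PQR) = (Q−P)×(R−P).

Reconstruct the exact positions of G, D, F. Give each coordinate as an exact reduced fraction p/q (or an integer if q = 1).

1. G_x = 0  [B, A, G are collinear ∩ EG ⟂ BA]
2. G_y = 7  [B, A, G are collinear ∩ EG ⟂ BA]
   → G = (0, 7)
3. D_x = -3  [D is the reflection of G across B]
4. D_y = 13  [D is the reflection of G across B]
   → D = (-3, 13)
5. F_x = -5/4  [F is the midpoint of CB]
6. F_y = 19/2  [F is the midpoint of CB]
   → F = (-5/4, 19/2)

D = (-3, 13)
F = (-5/4, 19/2)
G = (0, 7)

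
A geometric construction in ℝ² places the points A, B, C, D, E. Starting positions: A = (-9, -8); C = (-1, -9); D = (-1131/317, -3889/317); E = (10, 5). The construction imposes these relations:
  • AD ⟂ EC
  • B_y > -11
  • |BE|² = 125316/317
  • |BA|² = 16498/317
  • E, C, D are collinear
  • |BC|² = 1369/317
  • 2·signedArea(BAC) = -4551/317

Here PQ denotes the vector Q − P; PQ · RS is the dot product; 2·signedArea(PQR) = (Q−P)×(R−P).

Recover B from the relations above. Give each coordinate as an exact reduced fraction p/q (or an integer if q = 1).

1. B_x = -724/317  [line 1·x + 8·y + 27692/317 = 0 ∩ |BE|² = 125316/317]
2. B_y = -3371/317  [line 1·x + 8·y + 27692/317 = 0 ∩ |BE|² = 125316/317]
   → B = (-724/317, -3371/317)

B = (-724/317, -3371/317)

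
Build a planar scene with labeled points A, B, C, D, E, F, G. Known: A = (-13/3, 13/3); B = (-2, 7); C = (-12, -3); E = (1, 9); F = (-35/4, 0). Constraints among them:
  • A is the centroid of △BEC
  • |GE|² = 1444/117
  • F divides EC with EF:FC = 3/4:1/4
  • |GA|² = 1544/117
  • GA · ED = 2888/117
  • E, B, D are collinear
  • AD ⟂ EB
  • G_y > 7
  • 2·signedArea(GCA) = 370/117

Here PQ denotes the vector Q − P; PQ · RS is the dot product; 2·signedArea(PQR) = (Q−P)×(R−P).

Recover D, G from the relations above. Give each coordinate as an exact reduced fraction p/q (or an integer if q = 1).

D = (-63/13, 199/39)
G = (-25/13, 275/39)

1. D_x = -63/13  [E, B, D are collinear ∩ AD ⟂ EB]
2. D_y = 199/39  [E, B, D are collinear ∩ AD ⟂ EB]
   → D = (-63/13, 199/39)
3. G_x = -25/13  [2·signedArea(GCA) = 370/117 ∩ GA · ED = 2888/117]
4. G_y = 275/39  [2·signedArea(GCA) = 370/117 ∩ GA · ED = 2888/117]
   → G = (-25/13, 275/39)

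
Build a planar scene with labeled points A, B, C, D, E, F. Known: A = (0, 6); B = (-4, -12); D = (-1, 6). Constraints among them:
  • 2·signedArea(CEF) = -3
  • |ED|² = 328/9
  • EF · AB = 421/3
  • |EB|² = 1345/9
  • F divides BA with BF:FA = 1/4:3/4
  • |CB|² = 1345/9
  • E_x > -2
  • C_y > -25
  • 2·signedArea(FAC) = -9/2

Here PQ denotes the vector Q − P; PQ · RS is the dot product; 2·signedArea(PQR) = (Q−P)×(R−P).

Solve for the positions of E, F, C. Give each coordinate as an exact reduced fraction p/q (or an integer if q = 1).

C = (-19/3, -24)
E = (-5/3, 0)
F = (-3, -15/2)

1. F_x = -3  [F divides BA with BF:FA = 1/4:3/4]
2. F_y = -15/2  [F divides BA with BF:FA = 1/4:3/4]
   → F = (-3, -15/2)
3. E_x = -5/3  [line 4·x + 18·y + 20/3 = 0 ∩ |ED|² = 328/9]
4. E_y = 0  [line 4·x + 18·y + 20/3 = 0 ∩ |ED|² = 328/9]
   → E = (-5/3, 0)
5. C_x = -19/3  [2·signedArea(CEF) = -3 ∩ 2·signedArea(FAC) = -9/2]
6. C_y = -24  [2·signedArea(CEF) = -3 ∩ 2·signedArea(FAC) = -9/2]
   → C = (-19/3, -24)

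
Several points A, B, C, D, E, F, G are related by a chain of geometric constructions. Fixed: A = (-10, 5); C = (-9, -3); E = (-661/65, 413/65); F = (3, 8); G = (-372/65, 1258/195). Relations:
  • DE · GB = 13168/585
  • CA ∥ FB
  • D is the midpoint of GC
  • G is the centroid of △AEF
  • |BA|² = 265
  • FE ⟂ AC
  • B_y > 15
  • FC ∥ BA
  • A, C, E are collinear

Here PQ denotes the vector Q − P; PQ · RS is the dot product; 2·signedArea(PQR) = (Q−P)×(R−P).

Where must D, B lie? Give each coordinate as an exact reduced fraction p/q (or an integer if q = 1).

B = (2, 16)
D = (-957/130, 673/390)

1. D_x = -957/130  [D is the midpoint of GC]
2. D_y = 673/390  [D is the midpoint of GC]
   → D = (-957/130, 673/390)
3. B_x = 2  [FC ∥ BA ∩ CA ∥ FB]
4. B_y = 16  [FC ∥ BA ∩ CA ∥ FB]
   → B = (2, 16)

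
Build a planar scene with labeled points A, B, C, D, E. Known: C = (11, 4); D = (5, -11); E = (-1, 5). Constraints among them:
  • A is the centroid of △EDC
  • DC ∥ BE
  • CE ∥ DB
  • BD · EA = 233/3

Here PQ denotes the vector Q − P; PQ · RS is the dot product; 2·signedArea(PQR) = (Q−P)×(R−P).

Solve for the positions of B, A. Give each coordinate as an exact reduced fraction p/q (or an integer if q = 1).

1. B_x = -7  [DC ∥ BE ∩ CE ∥ DB]
2. B_y = -10  [DC ∥ BE ∩ CE ∥ DB]
   → B = (-7, -10)
3. A_x = 5  [A is the centroid of △EDC]
4. A_y = -2/3  [A is the centroid of △EDC]
   → A = (5, -2/3)

A = (5, -2/3)
B = (-7, -10)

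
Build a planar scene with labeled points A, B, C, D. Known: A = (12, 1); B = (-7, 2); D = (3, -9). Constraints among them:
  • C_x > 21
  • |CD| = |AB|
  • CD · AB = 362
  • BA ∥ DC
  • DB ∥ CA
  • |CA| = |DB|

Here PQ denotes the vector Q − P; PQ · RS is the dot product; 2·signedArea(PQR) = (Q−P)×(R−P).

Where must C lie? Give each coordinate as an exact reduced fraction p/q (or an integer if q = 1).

1. C_x = 22  [DB ∥ CA ∩ BA ∥ DC]
2. C_y = -10  [DB ∥ CA ∩ BA ∥ DC]
   → C = (22, -10)

C = (22, -10)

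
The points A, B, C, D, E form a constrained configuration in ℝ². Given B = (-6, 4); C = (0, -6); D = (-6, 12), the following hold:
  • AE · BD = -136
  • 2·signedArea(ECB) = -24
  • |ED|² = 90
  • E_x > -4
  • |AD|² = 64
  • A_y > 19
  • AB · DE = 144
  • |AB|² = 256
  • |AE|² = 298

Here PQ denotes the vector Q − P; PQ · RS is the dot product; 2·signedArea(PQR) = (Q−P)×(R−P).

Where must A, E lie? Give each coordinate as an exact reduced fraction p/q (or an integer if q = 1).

1. E_x = -3  [line -10·x + -6·y + -12 = 0 ∩ |ED|² = 90]
2. E_y = 3  [line -10·x + -6·y + -12 = 0 ∩ |ED|² = 90]
   → E = (-3, 3)
3. A_x = -6  [AB · DE = 144 ∩ AE · BD = -136]
4. A_y = 20  [AB · DE = 144 ∩ AE · BD = -136]
   → A = (-6, 20)

A = (-6, 20)
E = (-3, 3)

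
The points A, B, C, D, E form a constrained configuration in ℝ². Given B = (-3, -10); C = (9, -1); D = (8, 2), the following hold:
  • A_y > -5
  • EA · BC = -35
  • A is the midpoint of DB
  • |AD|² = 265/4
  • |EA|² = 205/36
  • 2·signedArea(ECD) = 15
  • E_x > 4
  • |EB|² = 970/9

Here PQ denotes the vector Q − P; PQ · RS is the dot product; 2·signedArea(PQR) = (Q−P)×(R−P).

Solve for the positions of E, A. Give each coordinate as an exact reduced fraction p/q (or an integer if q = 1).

1. A_x = 5/2  [A is the midpoint of DB]
2. A_y = -4  [A is the midpoint of DB]
   → A = (5/2, -4)
3. E_x = 14/3  [2·signedArea(ECD) = 15 ∩ EA · BC = -35]
4. E_y = -3  [2·signedArea(ECD) = 15 ∩ EA · BC = -35]
   → E = (14/3, -3)

A = (5/2, -4)
E = (14/3, -3)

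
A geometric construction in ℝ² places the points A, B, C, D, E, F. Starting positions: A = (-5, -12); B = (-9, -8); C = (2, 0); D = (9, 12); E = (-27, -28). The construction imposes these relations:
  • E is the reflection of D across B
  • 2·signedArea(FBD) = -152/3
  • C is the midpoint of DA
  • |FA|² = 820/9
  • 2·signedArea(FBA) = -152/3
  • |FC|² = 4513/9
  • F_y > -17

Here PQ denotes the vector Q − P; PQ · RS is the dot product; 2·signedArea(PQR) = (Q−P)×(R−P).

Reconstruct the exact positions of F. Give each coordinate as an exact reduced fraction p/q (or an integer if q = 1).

F = (-41/3, -16)

1. F_x = -41/3  [2·signedArea(FBD) = -152/3 ∩ 2·signedArea(FBA) = -152/3]
2. F_y = -16  [2·signedArea(FBD) = -152/3 ∩ 2·signedArea(FBA) = -152/3]
   → F = (-41/3, -16)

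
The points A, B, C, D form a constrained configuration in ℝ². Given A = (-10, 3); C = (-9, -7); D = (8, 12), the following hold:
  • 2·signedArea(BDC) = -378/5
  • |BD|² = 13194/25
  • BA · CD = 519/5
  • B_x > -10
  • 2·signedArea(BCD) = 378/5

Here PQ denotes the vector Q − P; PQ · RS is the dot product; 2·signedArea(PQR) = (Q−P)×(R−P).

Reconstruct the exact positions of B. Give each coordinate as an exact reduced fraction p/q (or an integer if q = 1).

B = (-47/5, -3)

1. B_x = -47/5  [2·signedArea(BCD) = 378/5 ∩ BA · CD = 519/5]
2. B_y = -3  [2·signedArea(BCD) = 378/5 ∩ BA · CD = 519/5]
   → B = (-47/5, -3)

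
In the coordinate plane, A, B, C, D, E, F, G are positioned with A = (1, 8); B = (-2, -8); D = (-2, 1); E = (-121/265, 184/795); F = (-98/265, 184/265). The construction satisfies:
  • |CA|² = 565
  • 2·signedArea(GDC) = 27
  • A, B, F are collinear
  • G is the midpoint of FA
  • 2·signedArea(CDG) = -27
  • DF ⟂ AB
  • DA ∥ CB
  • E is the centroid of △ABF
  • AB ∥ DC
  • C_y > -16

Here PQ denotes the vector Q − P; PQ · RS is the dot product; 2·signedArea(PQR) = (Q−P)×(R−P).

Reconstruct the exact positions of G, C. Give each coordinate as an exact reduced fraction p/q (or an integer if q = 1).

C = (-5, -15)
G = (167/530, 1152/265)

1. G_x = 167/530  [G is the midpoint of FA]
2. G_y = 1152/265  [G is the midpoint of FA]
   → G = (167/530, 1152/265)
3. C_x = -5  [DA ∥ CB ∩ AB ∥ DC]
4. C_y = -15  [DA ∥ CB ∩ AB ∥ DC]
   → C = (-5, -15)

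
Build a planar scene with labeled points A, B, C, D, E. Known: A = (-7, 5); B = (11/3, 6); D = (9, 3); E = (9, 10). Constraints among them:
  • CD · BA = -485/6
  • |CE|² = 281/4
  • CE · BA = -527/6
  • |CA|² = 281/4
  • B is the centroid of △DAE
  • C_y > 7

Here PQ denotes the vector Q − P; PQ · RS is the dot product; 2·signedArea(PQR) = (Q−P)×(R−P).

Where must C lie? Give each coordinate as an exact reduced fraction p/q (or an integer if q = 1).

1. C_x = 1  [line 32/3·x + 1·y + -109/6 = 0 ∩ |CA|² = 281/4]
2. C_y = 15/2  [line 32/3·x + 1·y + -109/6 = 0 ∩ |CA|² = 281/4]
   → C = (1, 15/2)

C = (1, 15/2)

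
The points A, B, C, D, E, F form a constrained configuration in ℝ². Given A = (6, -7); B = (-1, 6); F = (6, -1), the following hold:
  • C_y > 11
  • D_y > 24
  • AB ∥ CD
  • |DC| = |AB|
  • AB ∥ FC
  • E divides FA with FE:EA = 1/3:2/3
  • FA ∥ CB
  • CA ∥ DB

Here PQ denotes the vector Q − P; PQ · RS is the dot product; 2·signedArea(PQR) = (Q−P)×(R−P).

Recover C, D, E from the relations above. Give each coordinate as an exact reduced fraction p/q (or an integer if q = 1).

C = (-1, 12)
D = (-8, 25)
E = (6, -3)

1. C_x = -1  [FA ∥ CB ∩ AB ∥ FC]
2. C_y = 12  [FA ∥ CB ∩ AB ∥ FC]
   → C = (-1, 12)
3. D_x = -8  [CA ∥ DB ∩ AB ∥ CD]
4. D_y = 25  [CA ∥ DB ∩ AB ∥ CD]
   → D = (-8, 25)
5. E_x = 6  [E divides FA with FE:EA = 1/3:2/3]
6. E_y = -3  [E divides FA with FE:EA = 1/3:2/3]
   → E = (6, -3)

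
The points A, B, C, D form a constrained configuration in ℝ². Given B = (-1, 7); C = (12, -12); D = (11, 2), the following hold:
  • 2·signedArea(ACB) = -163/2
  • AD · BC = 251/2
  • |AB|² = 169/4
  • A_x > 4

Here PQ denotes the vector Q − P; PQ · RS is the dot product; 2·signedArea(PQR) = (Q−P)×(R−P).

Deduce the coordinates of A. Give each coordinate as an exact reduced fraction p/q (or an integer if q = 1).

1. A_x = 5  [2·signedArea(ACB) = -163/2 ∩ AD · BC = 251/2]
2. A_y = 9/2  [2·signedArea(ACB) = -163/2 ∩ AD · BC = 251/2]
   → A = (5, 9/2)

A = (5, 9/2)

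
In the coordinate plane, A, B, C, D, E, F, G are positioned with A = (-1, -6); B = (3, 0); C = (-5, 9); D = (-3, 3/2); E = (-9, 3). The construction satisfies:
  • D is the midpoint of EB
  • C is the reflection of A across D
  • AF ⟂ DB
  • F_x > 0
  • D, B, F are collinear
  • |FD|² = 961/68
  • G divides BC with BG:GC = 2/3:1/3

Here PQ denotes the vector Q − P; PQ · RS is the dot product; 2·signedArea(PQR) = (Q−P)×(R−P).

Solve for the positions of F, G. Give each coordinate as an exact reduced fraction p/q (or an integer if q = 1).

1. F_x = 11/17  [D, B, F are collinear ∩ AF ⟂ DB]
2. F_y = 10/17  [D, B, F are collinear ∩ AF ⟂ DB]
   → F = (11/17, 10/17)
3. G_x = -7/3  [G divides BC with BG:GC = 2/3:1/3]
4. G_y = 6  [G divides BC with BG:GC = 2/3:1/3]
   → G = (-7/3, 6)

F = (11/17, 10/17)
G = (-7/3, 6)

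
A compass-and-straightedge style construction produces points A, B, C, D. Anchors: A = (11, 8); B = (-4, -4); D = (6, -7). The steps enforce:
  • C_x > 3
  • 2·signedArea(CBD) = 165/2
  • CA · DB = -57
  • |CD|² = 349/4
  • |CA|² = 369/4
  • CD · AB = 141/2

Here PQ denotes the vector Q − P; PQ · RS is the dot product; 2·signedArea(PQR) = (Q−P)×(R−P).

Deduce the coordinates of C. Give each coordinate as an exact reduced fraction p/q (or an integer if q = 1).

1. C_x = 7/2  [2·signedArea(CBD) = 165/2 ∩ CD · AB = 141/2]
2. C_y = 2  [2·signedArea(CBD) = 165/2 ∩ CD · AB = 141/2]
   → C = (7/2, 2)

C = (7/2, 2)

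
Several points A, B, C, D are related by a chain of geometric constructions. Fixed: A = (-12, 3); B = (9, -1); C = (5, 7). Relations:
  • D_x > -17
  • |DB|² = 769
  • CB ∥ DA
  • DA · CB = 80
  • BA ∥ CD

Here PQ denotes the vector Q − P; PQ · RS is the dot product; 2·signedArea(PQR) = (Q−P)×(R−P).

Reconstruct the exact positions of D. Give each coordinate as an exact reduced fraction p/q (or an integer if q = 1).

D = (-16, 11)

1. D_x = -16  [CB ∥ DA ∩ BA ∥ CD]
2. D_y = 11  [CB ∥ DA ∩ BA ∥ CD]
   → D = (-16, 11)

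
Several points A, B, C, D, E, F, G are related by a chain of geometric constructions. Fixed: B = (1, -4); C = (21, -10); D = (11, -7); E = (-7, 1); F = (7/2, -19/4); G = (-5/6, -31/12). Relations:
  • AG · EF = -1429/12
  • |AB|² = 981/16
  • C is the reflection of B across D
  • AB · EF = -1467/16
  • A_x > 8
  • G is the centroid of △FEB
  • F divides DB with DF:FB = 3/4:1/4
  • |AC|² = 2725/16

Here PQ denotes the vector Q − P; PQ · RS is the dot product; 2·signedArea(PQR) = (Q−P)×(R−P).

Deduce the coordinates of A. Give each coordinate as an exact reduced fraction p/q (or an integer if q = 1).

1. A_x = 17/2  [line -21/2·x + 23/4·y + 2003/16 = 0 ∩ |AB|² = 981/16]
2. A_y = -25/4  [line -21/2·x + 23/4·y + 2003/16 = 0 ∩ |AB|² = 981/16]
   → A = (17/2, -25/4)

A = (17/2, -25/4)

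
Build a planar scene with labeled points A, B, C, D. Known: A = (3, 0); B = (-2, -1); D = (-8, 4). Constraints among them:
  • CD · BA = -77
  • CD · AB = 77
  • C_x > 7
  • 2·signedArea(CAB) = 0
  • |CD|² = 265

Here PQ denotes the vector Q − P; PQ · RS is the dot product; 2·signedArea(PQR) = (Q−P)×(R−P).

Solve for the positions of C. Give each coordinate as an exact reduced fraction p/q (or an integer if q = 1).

1. C_x = 8  [2·signedArea(CAB) = 0 ∩ CD · AB = 77]
2. C_y = 1  [2·signedArea(CAB) = 0 ∩ CD · AB = 77]
   → C = (8, 1)

C = (8, 1)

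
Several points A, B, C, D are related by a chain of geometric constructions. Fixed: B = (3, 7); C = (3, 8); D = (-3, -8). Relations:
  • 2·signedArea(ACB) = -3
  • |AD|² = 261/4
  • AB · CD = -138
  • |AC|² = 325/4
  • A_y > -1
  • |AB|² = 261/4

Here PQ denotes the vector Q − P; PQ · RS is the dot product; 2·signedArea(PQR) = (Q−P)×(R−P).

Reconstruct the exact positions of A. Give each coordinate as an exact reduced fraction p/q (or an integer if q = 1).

A = (0, -1/2)

1. A_x = 0  [AB · CD = -138 ∩ 2·signedArea(ACB) = -3]
2. A_y = -1/2  [AB · CD = -138 ∩ 2·signedArea(ACB) = -3]
   → A = (0, -1/2)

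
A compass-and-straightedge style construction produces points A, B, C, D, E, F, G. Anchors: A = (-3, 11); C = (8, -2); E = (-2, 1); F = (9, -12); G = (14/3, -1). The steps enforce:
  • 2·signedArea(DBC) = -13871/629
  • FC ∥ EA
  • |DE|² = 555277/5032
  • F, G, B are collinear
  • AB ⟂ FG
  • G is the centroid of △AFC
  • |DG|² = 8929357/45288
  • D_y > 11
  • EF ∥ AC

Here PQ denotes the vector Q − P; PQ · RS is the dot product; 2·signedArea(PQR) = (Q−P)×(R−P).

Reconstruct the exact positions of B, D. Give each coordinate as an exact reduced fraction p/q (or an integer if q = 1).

B = (-573/1258, 15099/1258)
D = (-4347/2516, 28937/2516)

1. B_x = -573/1258  [F, G, B are collinear ∩ AB ⟂ FG]
2. B_y = 15099/1258  [F, G, B are collinear ∩ AB ⟂ FG]
   → B = (-573/1258, 15099/1258)
3. D_x = -4347/2516  [line 17615/1258·x + 10637/1258·y + -45952/629 = 0 ∩ |DG|² = 8929357/45288]
4. D_y = 28937/2516  [line 17615/1258·x + 10637/1258·y + -45952/629 = 0 ∩ |DG|² = 8929357/45288]
   → D = (-4347/2516, 28937/2516)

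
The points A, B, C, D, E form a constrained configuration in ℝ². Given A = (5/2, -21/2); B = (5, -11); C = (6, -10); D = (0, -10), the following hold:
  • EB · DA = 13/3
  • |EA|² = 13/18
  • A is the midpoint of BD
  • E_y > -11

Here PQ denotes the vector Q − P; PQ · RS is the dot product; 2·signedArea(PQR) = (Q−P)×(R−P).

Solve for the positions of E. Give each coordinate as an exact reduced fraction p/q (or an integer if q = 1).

E = (10/3, -32/3)

1. E_x = 10/3  [line -5/2·x + 1/2·y + 41/3 = 0 ∩ |EA|² = 13/18]
2. E_y = -32/3  [line -5/2·x + 1/2·y + 41/3 = 0 ∩ |EA|² = 13/18]
   → E = (10/3, -32/3)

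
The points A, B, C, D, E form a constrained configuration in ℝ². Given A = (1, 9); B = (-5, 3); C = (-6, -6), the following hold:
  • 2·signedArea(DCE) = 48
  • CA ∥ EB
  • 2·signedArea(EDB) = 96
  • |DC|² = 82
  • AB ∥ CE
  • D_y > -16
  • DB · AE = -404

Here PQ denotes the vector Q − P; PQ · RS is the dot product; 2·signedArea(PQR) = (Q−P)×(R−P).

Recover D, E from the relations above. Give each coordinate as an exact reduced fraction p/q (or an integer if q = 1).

D = (-7, -15)
E = (-12, -12)

1. E_x = -12  [CA ∥ EB ∩ AB ∥ CE]
2. E_y = -12  [CA ∥ EB ∩ AB ∥ CE]
   → E = (-12, -12)
3. D_x = -7  [DB · AE = -404 ∩ 2·signedArea(EDB) = 96]
4. D_y = -15  [DB · AE = -404 ∩ 2·signedArea(EDB) = 96]
   → D = (-7, -15)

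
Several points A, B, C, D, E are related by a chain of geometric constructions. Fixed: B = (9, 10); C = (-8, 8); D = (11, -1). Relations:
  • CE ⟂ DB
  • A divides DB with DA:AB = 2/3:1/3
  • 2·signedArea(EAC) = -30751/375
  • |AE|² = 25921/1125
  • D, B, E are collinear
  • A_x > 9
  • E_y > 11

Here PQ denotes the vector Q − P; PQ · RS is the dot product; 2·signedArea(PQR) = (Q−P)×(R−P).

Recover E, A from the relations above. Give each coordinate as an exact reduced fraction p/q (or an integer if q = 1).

A = (29/3, 19/3)
E = (1101/125, 1382/125)

1. E_x = 1101/125  [D, B, E are collinear ∩ CE ⟂ DB]
2. E_y = 1382/125  [D, B, E are collinear ∩ CE ⟂ DB]
   → E = (1101/125, 1382/125)
3. A_x = 29/3  [A divides DB with DA:AB = 2/3:1/3]
4. A_y = 19/3  [A divides DB with DA:AB = 2/3:1/3]
   → A = (29/3, 19/3)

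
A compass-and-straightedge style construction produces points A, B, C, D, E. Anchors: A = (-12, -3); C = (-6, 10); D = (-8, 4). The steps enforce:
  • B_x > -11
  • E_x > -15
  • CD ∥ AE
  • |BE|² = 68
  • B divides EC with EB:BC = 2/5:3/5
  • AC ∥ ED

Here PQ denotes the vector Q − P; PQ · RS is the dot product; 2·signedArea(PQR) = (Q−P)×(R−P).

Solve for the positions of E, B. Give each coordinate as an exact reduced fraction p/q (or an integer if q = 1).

1. E_x = -14  [AC ∥ ED ∩ CD ∥ AE]
2. E_y = -9  [AC ∥ ED ∩ CD ∥ AE]
   → E = (-14, -9)
3. B_x = -54/5  [B divides EC with EB:BC = 2/5:3/5]
4. B_y = -7/5  [B divides EC with EB:BC = 2/5:3/5]
   → B = (-54/5, -7/5)

B = (-54/5, -7/5)
E = (-14, -9)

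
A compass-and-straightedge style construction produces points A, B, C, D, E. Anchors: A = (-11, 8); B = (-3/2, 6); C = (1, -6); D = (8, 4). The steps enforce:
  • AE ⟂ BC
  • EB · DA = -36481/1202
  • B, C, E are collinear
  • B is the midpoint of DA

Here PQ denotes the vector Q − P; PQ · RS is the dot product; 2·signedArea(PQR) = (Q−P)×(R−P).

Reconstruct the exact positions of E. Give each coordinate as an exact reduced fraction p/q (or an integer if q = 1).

E = (-1379/601, 5898/601)

1. E_x = -1379/601  [B, C, E are collinear ∩ AE ⟂ BC]
2. E_y = 5898/601  [B, C, E are collinear ∩ AE ⟂ BC]
   → E = (-1379/601, 5898/601)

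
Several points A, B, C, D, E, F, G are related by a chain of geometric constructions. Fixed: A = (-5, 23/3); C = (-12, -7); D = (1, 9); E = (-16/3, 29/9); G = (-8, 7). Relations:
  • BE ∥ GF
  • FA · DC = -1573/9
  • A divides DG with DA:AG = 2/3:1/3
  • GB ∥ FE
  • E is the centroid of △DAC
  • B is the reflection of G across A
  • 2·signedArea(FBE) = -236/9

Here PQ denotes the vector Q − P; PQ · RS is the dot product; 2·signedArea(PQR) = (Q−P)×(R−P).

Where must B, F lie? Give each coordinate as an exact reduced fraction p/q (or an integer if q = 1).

B = (-2, 25/3)
F = (-34/3, 17/9)

1. B_x = -2  [B is the reflection of G across A]
2. B_y = 25/3  [B is the reflection of G across A]
   → B = (-2, 25/3)
3. F_x = -34/3  [GB ∥ FE ∩ BE ∥ GF]
4. F_y = 17/9  [GB ∥ FE ∩ BE ∥ GF]
   → F = (-34/3, 17/9)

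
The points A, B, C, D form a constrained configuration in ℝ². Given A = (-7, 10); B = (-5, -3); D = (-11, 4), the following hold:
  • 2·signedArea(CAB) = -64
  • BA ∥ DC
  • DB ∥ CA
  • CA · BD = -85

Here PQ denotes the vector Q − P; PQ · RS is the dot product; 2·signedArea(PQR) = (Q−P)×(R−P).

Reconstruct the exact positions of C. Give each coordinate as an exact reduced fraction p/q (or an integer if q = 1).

C = (-13, 17)

1. C_x = -13  [DB ∥ CA ∩ BA ∥ DC]
2. C_y = 17  [DB ∥ CA ∩ BA ∥ DC]
   → C = (-13, 17)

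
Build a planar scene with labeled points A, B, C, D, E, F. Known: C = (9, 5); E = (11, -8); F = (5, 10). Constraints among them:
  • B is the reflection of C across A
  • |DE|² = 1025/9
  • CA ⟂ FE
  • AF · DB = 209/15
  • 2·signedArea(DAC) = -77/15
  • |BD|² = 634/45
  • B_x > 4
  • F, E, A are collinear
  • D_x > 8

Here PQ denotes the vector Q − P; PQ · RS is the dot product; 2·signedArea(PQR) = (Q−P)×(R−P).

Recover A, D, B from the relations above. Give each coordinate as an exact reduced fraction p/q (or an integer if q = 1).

A = (69/10, 43/10)
B = (24/5, 18/5)
D = (25/3, 7/3)

1. A_x = 69/10  [F, E, A are collinear ∩ CA ⟂ FE]
2. A_y = 43/10  [F, E, A are collinear ∩ CA ⟂ FE]
   → A = (69/10, 43/10)
3. D_x = 25/3  [line -7/10·x + 21/10·y + 14/15 = 0 ∩ |DE|² = 1025/9]
4. D_y = 7/3  [line -7/10·x + 21/10·y + 14/15 = 0 ∩ |DE|² = 1025/9]
   → D = (25/3, 7/3)
5. B_x = 24/5  [B is the reflection of C across A]
6. B_y = 18/5  [B is the reflection of C across A]
   → B = (24/5, 18/5)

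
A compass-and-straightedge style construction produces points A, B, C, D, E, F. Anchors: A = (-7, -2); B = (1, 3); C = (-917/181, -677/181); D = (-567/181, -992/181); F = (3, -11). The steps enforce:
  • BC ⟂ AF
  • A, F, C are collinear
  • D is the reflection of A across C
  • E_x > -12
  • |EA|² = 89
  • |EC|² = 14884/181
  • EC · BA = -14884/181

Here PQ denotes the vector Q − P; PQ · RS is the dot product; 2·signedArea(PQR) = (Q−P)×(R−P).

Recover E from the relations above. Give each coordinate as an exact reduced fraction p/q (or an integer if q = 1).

1. E_x = -2015/181  [line 8·x + 5·y + 25605/181 = 0 ∩ |EA|² = 89]
2. E_y = -1897/181  [line 8·x + 5·y + 25605/181 = 0 ∩ |EA|² = 89]
   → E = (-2015/181, -1897/181)

E = (-2015/181, -1897/181)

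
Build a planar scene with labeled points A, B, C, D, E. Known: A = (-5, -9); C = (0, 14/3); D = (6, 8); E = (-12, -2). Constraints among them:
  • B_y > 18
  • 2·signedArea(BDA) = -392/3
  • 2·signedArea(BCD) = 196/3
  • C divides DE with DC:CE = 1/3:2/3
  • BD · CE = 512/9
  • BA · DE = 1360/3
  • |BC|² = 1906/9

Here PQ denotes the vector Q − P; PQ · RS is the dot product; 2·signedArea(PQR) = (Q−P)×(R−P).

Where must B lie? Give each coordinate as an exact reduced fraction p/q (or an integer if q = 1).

1. B_x = 5  [2·signedArea(BDA) = -392/3 ∩ 2·signedArea(BCD) = 196/3]
2. B_y = 55/3  [2·signedArea(BDA) = -392/3 ∩ 2·signedArea(BCD) = 196/3]
   → B = (5, 55/3)

B = (5, 55/3)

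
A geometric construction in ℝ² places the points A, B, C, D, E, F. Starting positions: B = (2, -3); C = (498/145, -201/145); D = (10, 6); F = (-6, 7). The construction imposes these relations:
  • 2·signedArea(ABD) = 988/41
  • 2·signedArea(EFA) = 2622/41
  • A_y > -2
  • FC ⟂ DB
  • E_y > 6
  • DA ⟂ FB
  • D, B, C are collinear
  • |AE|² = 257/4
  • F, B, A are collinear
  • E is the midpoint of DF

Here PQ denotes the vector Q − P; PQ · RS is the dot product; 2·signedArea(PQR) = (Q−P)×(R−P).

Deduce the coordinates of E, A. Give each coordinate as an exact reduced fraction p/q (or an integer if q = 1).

1. E_x = 2  [E is the midpoint of DF]
2. E_y = 13/2  [E is the midpoint of DF]
   → E = (2, 13/2)
3. A_x = 30/41  [F, B, A are collinear ∩ DA ⟂ FB]
4. A_y = -58/41  [F, B, A are collinear ∩ DA ⟂ FB]
   → A = (30/41, -58/41)

A = (30/41, -58/41)
E = (2, 13/2)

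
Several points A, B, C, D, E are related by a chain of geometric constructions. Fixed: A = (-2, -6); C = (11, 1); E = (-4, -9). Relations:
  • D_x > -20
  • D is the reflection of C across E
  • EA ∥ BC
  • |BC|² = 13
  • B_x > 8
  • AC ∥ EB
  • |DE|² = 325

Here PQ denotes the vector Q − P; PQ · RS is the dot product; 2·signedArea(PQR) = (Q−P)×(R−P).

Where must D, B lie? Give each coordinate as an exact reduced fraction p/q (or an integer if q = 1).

B = (9, -2)
D = (-19, -19)

1. D_x = -19  [D is the reflection of C across E]
2. D_y = -19  [D is the reflection of C across E]
   → D = (-19, -19)
3. B_x = 9  [EA ∥ BC ∩ AC ∥ EB]
4. B_y = -2  [EA ∥ BC ∩ AC ∥ EB]
   → B = (9, -2)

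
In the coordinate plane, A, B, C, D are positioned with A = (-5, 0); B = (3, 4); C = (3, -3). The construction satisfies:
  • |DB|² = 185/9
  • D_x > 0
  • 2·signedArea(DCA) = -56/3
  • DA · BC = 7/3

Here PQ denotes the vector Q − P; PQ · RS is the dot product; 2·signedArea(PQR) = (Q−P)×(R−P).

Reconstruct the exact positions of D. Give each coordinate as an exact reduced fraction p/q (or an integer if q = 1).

1. D_x = 1/3  [2·signedArea(DCA) = -56/3 ∩ DA · BC = 7/3]
2. D_y = 1/3  [2·signedArea(DCA) = -56/3 ∩ DA · BC = 7/3]
   → D = (1/3, 1/3)

D = (1/3, 1/3)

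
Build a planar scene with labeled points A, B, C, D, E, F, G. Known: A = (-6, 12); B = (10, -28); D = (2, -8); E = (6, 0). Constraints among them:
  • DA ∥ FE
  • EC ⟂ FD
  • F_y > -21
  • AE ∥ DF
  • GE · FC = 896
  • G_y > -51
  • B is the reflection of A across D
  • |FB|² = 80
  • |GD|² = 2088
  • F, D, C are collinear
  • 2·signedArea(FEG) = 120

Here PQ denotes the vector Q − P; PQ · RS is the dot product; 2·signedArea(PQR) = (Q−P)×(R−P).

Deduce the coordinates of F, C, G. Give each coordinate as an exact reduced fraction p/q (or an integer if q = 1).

1. F_x = 14  [DA ∥ FE ∩ AE ∥ DF]
2. F_y = -20  [DA ∥ FE ∩ AE ∥ DF]
   → F = (14, -20)
3. C_x = 0  [F, D, C are collinear ∩ EC ⟂ FD]
4. C_y = -6  [F, D, C are collinear ∩ EC ⟂ FD]
   → C = (0, -6)
5. G_x = 20  [GE · FC = 896 ∩ 2·signedArea(FEG) = 120]
6. G_y = -50  [GE · FC = 896 ∩ 2·signedArea(FEG) = 120]
   → G = (20, -50)

C = (0, -6)
F = (14, -20)
G = (20, -50)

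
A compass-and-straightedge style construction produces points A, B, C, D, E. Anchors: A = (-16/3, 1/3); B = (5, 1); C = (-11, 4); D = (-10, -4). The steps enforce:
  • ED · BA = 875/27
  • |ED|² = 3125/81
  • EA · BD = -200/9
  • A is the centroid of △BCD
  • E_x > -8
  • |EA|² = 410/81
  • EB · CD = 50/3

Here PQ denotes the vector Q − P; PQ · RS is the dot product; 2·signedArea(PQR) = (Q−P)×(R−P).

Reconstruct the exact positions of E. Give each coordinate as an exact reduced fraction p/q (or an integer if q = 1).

E = (-65/9, 14/9)

1. E_x = -65/9  [EA · BD = -200/9 ∩ EB · CD = 50/3]
2. E_y = 14/9  [EA · BD = -200/9 ∩ EB · CD = 50/3]
   → E = (-65/9, 14/9)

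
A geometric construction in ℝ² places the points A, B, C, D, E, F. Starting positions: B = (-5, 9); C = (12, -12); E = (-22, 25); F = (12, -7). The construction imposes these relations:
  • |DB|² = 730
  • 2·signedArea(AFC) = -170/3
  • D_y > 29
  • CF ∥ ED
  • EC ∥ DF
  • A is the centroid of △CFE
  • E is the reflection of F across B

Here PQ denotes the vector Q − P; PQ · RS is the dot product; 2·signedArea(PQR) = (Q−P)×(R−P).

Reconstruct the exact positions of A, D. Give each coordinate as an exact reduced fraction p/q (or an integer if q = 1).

1. A_x = 2/3  [A is the centroid of △CFE]
2. A_y = 2  [A is the centroid of △CFE]
   → A = (2/3, 2)
3. D_x = -22  [EC ∥ DF ∩ CF ∥ ED]
4. D_y = 30  [EC ∥ DF ∩ CF ∥ ED]
   → D = (-22, 30)

A = (2/3, 2)
D = (-22, 30)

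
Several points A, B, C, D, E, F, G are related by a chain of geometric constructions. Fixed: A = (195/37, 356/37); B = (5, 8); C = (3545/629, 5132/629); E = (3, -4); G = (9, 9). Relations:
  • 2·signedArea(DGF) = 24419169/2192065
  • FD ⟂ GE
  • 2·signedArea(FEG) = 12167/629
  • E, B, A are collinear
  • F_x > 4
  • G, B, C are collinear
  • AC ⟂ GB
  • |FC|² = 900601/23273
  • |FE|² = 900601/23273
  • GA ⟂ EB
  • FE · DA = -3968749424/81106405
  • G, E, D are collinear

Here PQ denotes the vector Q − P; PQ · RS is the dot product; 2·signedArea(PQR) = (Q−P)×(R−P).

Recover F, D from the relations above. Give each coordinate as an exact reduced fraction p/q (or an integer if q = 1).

D = (19323/3485, 5274/3485)
F = (2716/629, 1308/629)

1. F_x = 2716/629  [line -13·x + 6·y + 27460/629 = 0 ∩ |FE|² = 900601/23273]
2. F_y = 1308/629  [line -13·x + 6·y + 27460/629 = 0 ∩ |FE|² = 900601/23273]
   → F = (2716/629, 1308/629)
3. D_x = 19323/3485  [G, E, D are collinear ∩ FD ⟂ GE]
4. D_y = 5274/3485  [G, E, D are collinear ∩ FD ⟂ GE]
   → D = (19323/3485, 5274/3485)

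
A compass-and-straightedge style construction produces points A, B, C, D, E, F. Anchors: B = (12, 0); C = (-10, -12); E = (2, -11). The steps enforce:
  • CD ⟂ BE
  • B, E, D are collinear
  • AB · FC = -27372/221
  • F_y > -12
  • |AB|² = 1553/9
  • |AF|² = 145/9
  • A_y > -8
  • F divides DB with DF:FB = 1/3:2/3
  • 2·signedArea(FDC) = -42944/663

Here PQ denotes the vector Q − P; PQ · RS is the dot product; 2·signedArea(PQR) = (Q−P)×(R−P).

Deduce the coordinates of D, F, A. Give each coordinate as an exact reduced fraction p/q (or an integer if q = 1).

A = (4/3, -23/3)
D = (-868/221, -3872/221)
F = (916/663, -7744/663)

1. D_x = -868/221  [B, E, D are collinear ∩ CD ⟂ BE]
2. D_y = -3872/221  [B, E, D are collinear ∩ CD ⟂ BE]
   → D = (-868/221, -3872/221)
3. F_x = 916/663  [F divides DB with DF:FB = 1/3:2/3]
4. F_y = -7744/663  [F divides DB with DF:FB = 1/3:2/3]
   → F = (916/663, -7744/663)
5. A_x = 4/3  [line 7546/663·x + 212/663·y + -2812/221 = 0 ∩ |AF|² = 145/9]
6. A_y = -23/3  [line 7546/663·x + 212/663·y + -2812/221 = 0 ∩ |AF|² = 145/9]
   → A = (4/3, -23/3)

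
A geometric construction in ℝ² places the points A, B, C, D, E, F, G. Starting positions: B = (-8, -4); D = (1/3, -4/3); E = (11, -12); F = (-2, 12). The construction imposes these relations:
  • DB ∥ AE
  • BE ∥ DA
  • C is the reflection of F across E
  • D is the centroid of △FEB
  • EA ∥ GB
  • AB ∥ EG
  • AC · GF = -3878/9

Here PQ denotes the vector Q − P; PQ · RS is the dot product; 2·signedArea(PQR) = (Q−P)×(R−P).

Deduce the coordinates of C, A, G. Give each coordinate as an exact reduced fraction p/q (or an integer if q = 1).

1. C_x = 24  [C is the reflection of F across E]
2. C_y = -36  [C is the reflection of F across E]
   → C = (24, -36)
3. A_x = 58/3  [DB ∥ AE ∩ BE ∥ DA]
4. A_y = -28/3  [DB ∥ AE ∩ BE ∥ DA]
   → A = (58/3, -28/3)
5. G_x = -49/3  [EA ∥ GB ∩ AB ∥ EG]
6. G_y = -20/3  [EA ∥ GB ∩ AB ∥ EG]
   → G = (-49/3, -20/3)

A = (58/3, -28/3)
C = (24, -36)
G = (-49/3, -20/3)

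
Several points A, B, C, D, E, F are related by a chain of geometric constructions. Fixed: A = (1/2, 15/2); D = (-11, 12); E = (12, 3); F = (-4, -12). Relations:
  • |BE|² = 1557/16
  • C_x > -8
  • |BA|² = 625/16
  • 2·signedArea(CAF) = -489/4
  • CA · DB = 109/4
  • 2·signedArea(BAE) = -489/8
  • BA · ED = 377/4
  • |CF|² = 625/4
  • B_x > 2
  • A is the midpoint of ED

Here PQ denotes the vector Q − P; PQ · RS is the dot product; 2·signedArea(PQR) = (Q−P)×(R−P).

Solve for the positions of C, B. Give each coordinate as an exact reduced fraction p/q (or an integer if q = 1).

B = (9/4, 3/2)
C = (-15/2, 0)

1. C_x = -15/2  [line 39/2·x + -9/2·y + 585/4 = 0 ∩ |CF|² = 625/4]
2. C_y = 0  [line 39/2·x + -9/2·y + 585/4 = 0 ∩ |CF|² = 625/4]
   → C = (-15/2, 0)
3. B_x = 9/4  [2·signedArea(BAE) = -489/8 ∩ BA · ED = 377/4]
4. B_y = 3/2  [2·signedArea(BAE) = -489/8 ∩ BA · ED = 377/4]
   → B = (9/4, 3/2)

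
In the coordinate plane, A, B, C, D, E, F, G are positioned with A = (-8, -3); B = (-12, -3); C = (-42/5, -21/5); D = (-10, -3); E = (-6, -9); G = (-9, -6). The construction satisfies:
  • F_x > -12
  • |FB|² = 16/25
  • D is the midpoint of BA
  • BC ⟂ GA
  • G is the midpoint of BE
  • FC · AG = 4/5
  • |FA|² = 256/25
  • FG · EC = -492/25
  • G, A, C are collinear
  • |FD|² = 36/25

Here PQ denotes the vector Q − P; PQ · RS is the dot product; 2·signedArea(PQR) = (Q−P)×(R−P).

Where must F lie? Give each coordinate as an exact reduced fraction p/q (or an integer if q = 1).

1. F_x = -56/5  [FC · AG = 4/5 ∩ FG · EC = -492/25]
2. F_y = -3  [FC · AG = 4/5 ∩ FG · EC = -492/25]
   → F = (-56/5, -3)

F = (-56/5, -3)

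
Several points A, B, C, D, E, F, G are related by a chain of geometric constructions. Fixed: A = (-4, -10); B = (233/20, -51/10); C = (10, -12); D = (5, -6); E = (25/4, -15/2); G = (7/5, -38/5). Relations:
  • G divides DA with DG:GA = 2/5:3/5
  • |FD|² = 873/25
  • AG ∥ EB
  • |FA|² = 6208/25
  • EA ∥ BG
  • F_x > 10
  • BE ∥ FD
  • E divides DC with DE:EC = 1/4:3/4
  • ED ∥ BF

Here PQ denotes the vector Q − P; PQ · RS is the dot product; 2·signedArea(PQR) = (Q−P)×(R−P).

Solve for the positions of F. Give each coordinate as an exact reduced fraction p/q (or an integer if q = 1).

1. F_x = 52/5  [BE ∥ FD ∩ ED ∥ BF]
2. F_y = -18/5  [BE ∥ FD ∩ ED ∥ BF]
   → F = (52/5, -18/5)

F = (52/5, -18/5)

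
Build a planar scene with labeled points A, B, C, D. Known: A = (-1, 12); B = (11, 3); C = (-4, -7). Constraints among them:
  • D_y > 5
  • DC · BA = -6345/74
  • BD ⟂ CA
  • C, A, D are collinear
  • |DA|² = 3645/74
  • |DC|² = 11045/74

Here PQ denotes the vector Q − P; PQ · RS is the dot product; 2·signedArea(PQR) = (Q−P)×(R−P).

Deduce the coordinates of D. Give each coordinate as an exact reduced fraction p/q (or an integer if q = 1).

D = (-155/74, 375/74)

1. D_x = -155/74  [C, A, D are collinear ∩ BD ⟂ CA]
2. D_y = 375/74  [C, A, D are collinear ∩ BD ⟂ CA]
   → D = (-155/74, 375/74)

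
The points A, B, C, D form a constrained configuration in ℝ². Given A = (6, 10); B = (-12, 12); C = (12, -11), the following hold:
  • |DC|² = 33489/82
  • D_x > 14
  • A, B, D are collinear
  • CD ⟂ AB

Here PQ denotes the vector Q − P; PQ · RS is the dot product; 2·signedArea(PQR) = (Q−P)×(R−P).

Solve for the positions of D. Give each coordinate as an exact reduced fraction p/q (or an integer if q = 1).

1. D_x = 1167/82  [A, B, D are collinear ∩ CD ⟂ AB]
2. D_y = 745/82  [A, B, D are collinear ∩ CD ⟂ AB]
   → D = (1167/82, 745/82)

D = (1167/82, 745/82)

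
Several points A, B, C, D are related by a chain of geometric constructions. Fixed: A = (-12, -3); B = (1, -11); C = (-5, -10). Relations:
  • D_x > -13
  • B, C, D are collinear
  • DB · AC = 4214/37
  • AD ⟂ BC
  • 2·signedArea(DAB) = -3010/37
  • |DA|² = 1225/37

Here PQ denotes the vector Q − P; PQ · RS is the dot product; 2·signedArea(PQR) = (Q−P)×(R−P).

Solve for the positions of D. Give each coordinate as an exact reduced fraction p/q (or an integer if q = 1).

D = (-479/37, -321/37)

1. D_x = -479/37  [B, C, D are collinear ∩ AD ⟂ BC]
2. D_y = -321/37  [B, C, D are collinear ∩ AD ⟂ BC]
   → D = (-479/37, -321/37)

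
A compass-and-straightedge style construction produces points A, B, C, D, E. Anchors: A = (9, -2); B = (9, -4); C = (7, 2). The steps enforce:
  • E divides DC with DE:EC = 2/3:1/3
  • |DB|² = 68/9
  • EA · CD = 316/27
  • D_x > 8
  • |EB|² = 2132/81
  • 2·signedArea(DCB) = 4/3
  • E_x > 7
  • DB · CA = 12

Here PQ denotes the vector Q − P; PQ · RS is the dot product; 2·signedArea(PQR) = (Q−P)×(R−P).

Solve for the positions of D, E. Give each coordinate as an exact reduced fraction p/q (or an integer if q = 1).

D = (25/3, -4/3)
E = (67/9, 8/9)

1. D_x = 25/3  [DB · CA = 12 ∩ 2·signedArea(DCB) = 4/3]
2. D_y = -4/3  [DB · CA = 12 ∩ 2·signedArea(DCB) = 4/3]
   → D = (25/3, -4/3)
3. E_x = 67/9  [E divides DC with DE:EC = 2/3:1/3]
4. E_y = 8/9  [E divides DC with DE:EC = 2/3:1/3]
   → E = (67/9, 8/9)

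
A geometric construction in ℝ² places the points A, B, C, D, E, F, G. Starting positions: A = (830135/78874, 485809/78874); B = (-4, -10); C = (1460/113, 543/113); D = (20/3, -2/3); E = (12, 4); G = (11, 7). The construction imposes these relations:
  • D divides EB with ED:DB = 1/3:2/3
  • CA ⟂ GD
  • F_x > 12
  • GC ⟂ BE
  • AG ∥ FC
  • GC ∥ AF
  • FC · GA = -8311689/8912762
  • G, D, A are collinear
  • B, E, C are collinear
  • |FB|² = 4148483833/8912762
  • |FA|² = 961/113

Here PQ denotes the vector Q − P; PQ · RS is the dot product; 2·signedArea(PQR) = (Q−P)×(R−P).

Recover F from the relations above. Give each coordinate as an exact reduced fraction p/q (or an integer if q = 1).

1. F_x = 981601/78874  [AG ∥ FC ∩ GC ∥ AF]
2. F_y = 312705/78874  [AG ∥ FC ∩ GC ∥ AF]
   → F = (981601/78874, 312705/78874)

F = (981601/78874, 312705/78874)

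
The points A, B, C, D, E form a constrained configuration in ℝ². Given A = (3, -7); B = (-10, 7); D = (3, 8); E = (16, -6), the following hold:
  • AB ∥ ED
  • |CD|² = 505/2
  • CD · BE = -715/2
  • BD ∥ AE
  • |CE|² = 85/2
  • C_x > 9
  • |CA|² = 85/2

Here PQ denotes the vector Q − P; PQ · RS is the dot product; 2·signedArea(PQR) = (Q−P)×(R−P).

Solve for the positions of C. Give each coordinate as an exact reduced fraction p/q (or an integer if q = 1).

C = (19/2, -13/2)

1. C_x = 19/2  [line -26·x + 13·y + 663/2 = 0 ∩ |CA|² = 85/2]
2. C_y = -13/2  [line -26·x + 13·y + 663/2 = 0 ∩ |CA|² = 85/2]
   → C = (19/2, -13/2)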